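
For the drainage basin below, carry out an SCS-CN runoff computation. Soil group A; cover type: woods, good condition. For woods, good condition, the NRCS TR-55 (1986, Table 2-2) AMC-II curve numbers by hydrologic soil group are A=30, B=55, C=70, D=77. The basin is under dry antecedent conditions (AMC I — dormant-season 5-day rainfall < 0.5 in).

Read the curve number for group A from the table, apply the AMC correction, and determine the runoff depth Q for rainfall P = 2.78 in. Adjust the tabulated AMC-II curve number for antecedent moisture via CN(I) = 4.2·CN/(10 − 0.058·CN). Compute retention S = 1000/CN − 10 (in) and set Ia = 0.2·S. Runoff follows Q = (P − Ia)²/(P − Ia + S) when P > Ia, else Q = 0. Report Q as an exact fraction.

Q = 0 in ≈ 0.000 in

NRCS table: woods, good condition, soil group A → CN(II) = 30
Dry (AMC I): CN(I) = 4.2·30/(10 − 0.058·30) = 126/(413/50) = 900/59 ≈ 15.254
Max retention: S = 1000/(900/59) − 10 = 500/9 in (≈ 55.556 in)
Ia = 0.2S: 0.2·55.556 = 11.111 in (exactly 100/9)
P = 2.780 ≤ Ia = 11.111 in: entire storm abstracted, Q = 0.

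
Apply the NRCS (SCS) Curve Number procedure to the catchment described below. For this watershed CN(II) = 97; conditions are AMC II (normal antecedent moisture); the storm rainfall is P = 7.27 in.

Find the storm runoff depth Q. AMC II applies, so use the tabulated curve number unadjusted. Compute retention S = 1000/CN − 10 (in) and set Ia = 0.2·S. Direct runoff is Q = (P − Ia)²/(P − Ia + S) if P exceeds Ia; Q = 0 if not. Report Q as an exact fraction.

Average conditions: CN = 97 (no AMC adjustment).
Retention S: 1000/CN − 10 with CN=97.000 → S = 30/97 ≈ 0.309 in
Ia = 0.2·(30/97) = 6/97 in ≈ 0.062 in
P − Ia = 7.270 − 0.062 = 69919/9700 ≈ 7.208 in (> 0, runoff occurs)
Q = (69919/9700)²/((69919/9700) + 30/97) = (4888666561/94090000)/(72919/9700) = 4888666561/707314300 in ≈ 6.912 in

Q = 4888666561/707314300 in ≈ 6.912 in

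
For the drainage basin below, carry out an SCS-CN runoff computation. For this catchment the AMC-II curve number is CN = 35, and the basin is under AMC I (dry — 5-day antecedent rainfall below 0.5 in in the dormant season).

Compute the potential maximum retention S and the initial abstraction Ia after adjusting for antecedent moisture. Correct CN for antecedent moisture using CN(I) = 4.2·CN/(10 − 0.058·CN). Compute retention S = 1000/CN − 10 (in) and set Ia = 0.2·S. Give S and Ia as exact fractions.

S = 6500/147 in ≈ 44.218 in; Ia = 1300/147 in ≈ 8.844 in

Dry (AMC I): CN(I) = 4.2·35/(10 − 0.058·35) = 147/(797/100) = 14700/797 ≈ 18.444
S = 1000/(14700/797) − 10 = 6500/147 in ≈ 44.218 in
Ia = 0.2·(6500/147) = 1300/147 in ≈ 8.844 in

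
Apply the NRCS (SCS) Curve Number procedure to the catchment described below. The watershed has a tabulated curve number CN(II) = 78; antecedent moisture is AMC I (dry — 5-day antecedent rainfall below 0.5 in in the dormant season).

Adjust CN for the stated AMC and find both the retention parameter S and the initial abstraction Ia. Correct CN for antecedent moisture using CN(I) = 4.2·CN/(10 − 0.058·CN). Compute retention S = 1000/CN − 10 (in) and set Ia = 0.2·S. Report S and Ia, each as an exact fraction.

S = 5500/819 in ≈ 6.716 in; Ia = 1100/819 in ≈ 1.343 in

Adjust CN=78 to AMC I: 4.2·78/(10 − 0.058·78) → (1638/5) ÷ (1369/250) = 81900/1369 ≈ 59.825
Retention S: 1000/CN − 10 with CN=59.825 → S = 5500/819 ≈ 6.716 in
Ia = 0.2·(5500/819) = 1100/819 in ≈ 1.343 in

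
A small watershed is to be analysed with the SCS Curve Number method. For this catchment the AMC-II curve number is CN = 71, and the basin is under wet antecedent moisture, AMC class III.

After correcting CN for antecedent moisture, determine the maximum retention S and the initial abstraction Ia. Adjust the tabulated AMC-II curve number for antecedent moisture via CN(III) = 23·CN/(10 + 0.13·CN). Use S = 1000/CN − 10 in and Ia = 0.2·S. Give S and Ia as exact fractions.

Adjust CN=71 to AMC III: 23·71/(10 + 0.13·71) → 1633 ÷ (1923/100) = 163300/1923 ≈ 84.919
S = 1000/(163300/1923) − 10 = 2900/1633 in ≈ 1.776 in
Ia = 0.2S: 0.2·1.776 = 0.355 in (exactly 580/1633)

S = 2900/1633 in ≈ 1.776 in; Ia = 580/1633 in ≈ 0.355 in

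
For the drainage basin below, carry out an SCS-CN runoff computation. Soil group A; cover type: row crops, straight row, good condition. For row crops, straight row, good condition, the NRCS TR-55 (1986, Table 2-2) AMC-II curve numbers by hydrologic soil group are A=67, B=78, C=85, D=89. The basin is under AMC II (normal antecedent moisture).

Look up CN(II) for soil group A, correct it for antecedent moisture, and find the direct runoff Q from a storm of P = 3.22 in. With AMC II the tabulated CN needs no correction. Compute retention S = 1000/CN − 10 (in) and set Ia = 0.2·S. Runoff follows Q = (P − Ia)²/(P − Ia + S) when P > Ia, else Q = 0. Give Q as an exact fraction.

Q = 56055169/80356450 in ≈ 0.698 in

NRCS table: row crops, straight row, good condition, soil group A → CN(II) = 67
AMC II — tabulated CN = 67 applies directly.
S = 1000/67 − 10 = 330/67 in ≈ 4.925 in
Ia = 0.2S: 0.2·4.925 = 0.985 in (exactly 66/67)
Excess rainfall: 3.220 − 0.985 = 2.235 in; P > Ia so Q > 0
Q = (7487/3350)²/((7487/3350) + 330/67) = (56055169/11222500)/(23987/3350) = 56055169/80356450 in ≈ 0.698 in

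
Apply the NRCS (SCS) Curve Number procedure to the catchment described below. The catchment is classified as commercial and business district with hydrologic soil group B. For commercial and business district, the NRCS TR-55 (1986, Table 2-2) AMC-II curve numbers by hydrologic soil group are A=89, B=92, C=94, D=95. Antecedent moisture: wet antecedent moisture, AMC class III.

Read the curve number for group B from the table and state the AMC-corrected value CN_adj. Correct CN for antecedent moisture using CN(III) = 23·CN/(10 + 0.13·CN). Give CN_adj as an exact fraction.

CN_adj = 52900/549 ≈ 96.357

NRCS table: commercial and business district, soil group B → CN(II) = 92
Wet (AMC III): CN(III) = 23·92/(10 + 0.13·92) = 2116/(549/25) = 52900/549 ≈ 96.357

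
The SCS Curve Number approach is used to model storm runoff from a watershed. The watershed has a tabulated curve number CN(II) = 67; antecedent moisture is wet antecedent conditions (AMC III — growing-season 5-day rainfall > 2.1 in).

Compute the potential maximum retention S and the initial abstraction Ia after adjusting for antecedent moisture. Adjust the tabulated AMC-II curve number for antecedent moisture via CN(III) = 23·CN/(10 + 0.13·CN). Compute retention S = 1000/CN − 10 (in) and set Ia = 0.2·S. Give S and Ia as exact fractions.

S = 3300/1541 in ≈ 2.141 in; Ia = 660/1541 in ≈ 0.428 in

Wet (AMC III): CN(III) = 23·67/(10 + 0.13·67) = 1541/(1871/100) = 154100/1871 ≈ 82.362
Retention S: 1000/CN − 10 with CN=82.362 → S = 3300/1541 ≈ 2.141 in
Ia = 0.2S: 0.2·2.141 = 0.428 in (exactly 660/1541)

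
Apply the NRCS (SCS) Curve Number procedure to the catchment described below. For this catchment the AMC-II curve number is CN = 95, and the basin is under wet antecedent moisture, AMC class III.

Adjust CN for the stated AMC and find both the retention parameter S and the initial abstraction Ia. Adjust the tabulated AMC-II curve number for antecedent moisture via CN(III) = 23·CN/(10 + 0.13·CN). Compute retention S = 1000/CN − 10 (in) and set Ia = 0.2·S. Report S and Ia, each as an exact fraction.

S = 100/437 in ≈ 0.229 in; Ia = 20/437 in ≈ 0.046 in

Wet (AMC III): CN(III) = 23·95/(10 + 0.13·95) = 2185/(447/20) = 43700/447 ≈ 97.763
Max retention: S = 1000/(43700/447) − 10 = 100/437 in (≈ 0.229 in)
Initial abstraction Ia = S/5 = (100/437)/5 = 20/437 ≈ 0.046 in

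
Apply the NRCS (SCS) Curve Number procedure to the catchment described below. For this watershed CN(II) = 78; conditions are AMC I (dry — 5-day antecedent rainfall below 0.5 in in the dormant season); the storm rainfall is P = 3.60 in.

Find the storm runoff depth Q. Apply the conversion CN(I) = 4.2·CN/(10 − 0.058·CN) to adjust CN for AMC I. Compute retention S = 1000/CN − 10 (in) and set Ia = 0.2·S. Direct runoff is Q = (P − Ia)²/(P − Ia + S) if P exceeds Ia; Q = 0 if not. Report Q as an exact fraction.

CN(I) from CN(II)=78: (4.2·78)/(10 − 0.058·78) = 81900/1369 ≈ 59.825
S = 1000/(81900/1369) − 10 = 5500/819 in ≈ 6.716 in
Ia = 0.2·(5500/819) = 1100/819 in ≈ 1.343 in
Excess rainfall: 3.600 − 1.343 = 2.257 in; P > Ia so Q > 0
Q = (9242/4095)²/((9242/4095) + 5500/819) = (85414564/16769025)/(36742/4095) = 42707282/75229245 in ≈ 0.568 in

Q = 42707282/75229245 in ≈ 0.568 in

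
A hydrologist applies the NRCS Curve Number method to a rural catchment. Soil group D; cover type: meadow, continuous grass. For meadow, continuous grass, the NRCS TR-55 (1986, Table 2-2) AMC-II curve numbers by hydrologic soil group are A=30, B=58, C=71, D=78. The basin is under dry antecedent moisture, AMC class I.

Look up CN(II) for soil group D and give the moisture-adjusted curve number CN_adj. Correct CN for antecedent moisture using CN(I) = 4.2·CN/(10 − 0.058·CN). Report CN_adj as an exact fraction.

CN_adj = 81900/1369 ≈ 59.825

NRCS table: meadow, continuous grass, soil group D → CN(II) = 78
Adjust CN=78 to AMC I: 4.2·78/(10 − 0.058·78) → (1638/5) ÷ (1369/250) = 81900/1369 ≈ 59.825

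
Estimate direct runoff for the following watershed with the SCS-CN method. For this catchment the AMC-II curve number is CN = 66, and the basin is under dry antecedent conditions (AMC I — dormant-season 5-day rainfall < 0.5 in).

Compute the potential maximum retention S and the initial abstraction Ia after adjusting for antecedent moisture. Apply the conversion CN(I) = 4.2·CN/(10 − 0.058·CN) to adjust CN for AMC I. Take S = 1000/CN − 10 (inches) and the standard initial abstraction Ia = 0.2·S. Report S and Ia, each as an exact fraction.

S = 8500/693 in ≈ 12.266 in; Ia = 1700/693 in ≈ 2.453 in

Dry (AMC I): CN(I) = 4.2·66/(10 − 0.058·66) = (1386/5)/(1543/250) = 69300/1543 ≈ 44.913
Max retention: S = 1000/(69300/1543) − 10 = 8500/693 in (≈ 12.266 in)
Ia = 0.2S: 0.2·12.266 = 2.453 in (exactly 1700/693)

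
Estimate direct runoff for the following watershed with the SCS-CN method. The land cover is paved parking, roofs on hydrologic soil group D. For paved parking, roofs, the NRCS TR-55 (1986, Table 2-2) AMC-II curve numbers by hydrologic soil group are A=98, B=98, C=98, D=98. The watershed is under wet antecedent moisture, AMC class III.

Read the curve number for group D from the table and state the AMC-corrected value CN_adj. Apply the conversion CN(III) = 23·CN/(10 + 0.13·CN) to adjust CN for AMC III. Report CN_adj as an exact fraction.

CN_adj = 112700/1137 ≈ 99.120

NRCS table: paved parking, roofs, soil group D → CN(II) = 98
Adjust CN=98 to AMC III: 23·98/(10 + 0.13·98) → 2254 ÷ (1137/50) = 112700/1137 ≈ 99.120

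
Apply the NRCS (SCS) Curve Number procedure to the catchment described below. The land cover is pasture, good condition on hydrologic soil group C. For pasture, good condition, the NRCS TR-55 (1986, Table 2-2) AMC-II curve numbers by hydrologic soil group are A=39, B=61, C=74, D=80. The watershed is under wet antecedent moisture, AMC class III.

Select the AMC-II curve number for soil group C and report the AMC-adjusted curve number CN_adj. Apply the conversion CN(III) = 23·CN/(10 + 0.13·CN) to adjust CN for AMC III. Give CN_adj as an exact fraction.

NRCS table: pasture, good condition, soil group C → CN(II) = 74
Adjust CN=74 to AMC III: 23·74/(10 + 0.13·74) → 1702 ÷ (981/50) = 85100/981 ≈ 86.748

CN_adj = 85100/981 ≈ 86.748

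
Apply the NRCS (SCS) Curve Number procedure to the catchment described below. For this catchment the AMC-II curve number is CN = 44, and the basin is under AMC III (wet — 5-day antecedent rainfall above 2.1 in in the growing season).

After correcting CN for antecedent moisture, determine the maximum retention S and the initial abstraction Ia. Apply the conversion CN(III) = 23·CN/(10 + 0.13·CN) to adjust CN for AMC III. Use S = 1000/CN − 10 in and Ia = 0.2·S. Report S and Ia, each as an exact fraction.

CN(III) from CN(II)=44: (23·44)/(10 + 0.13·44) = 25300/393 ≈ 64.377
Max retention: S = 1000/(25300/393) − 10 = 1400/253 in (≈ 5.534 in)
Initial abstraction Ia = S/5 = (1400/253)/5 = 280/253 ≈ 1.107 in

S = 1400/253 in ≈ 5.534 in; Ia = 280/253 in ≈ 1.107 in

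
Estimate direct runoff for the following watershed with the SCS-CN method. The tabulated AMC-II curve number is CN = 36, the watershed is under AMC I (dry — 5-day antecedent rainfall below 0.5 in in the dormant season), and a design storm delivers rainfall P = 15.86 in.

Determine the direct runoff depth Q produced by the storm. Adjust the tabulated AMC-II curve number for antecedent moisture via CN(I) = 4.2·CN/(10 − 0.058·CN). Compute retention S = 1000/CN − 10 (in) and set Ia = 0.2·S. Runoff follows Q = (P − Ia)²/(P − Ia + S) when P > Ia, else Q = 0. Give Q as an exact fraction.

Dry (AMC I): CN(I) = 4.2·36/(10 − 0.058·36) = (756/5)/(989/125) = 18900/989 ≈ 19.110
S = 1000/(18900/989) − 10 = 8000/189 in ≈ 42.328 in
Ia = 0.2·(8000/189) = 1600/189 in ≈ 8.466 in
Since P=15.860 > Ia=8.466: effective rainfall P−Ia = 69877/9450 in
Q = (69877/9450)²/((69877/9450) + 8000/189) = (4882795129/89302500)/(469877/9450) = 4882795129/4440337650 in ≈ 1.100 in

Q = 4882795129/4440337650 in ≈ 1.100 in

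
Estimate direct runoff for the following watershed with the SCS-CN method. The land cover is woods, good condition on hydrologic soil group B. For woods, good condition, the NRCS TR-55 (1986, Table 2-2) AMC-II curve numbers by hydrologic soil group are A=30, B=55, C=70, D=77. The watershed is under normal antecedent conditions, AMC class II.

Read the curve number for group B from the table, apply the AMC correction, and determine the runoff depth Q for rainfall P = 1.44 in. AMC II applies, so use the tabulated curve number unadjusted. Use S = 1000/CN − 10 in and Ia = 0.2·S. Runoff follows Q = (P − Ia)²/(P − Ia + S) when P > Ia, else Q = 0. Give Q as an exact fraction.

NRCS table: woods, good condition, soil group B → CN(II) = 55
CN(II) = 55; AMC II needs no correction.
Retention S: 1000/CN − 10 with CN=55.000 → S = 90/11 ≈ 8.182 in
Initial abstraction Ia = S/5 = (90/11)/5 = 18/11 ≈ 1.636 in
P = 1.440 ≤ Ia = 1.636 in: entire storm abstracted, Q = 0.

Q = 0 in ≈ 0.000 in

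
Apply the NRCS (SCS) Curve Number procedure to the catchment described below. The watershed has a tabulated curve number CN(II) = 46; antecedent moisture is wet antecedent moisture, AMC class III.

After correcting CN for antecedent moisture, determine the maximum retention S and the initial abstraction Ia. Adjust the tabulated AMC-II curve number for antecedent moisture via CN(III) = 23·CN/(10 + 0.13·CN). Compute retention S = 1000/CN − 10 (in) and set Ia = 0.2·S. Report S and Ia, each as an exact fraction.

S = 2700/529 in ≈ 5.104 in; Ia = 540/529 in ≈ 1.021 in

Wet (AMC III): CN(III) = 23·46/(10 + 0.13·46) = 1058/(799/50) = 52900/799 ≈ 66.208
S = 1000/(52900/799) − 10 = 2700/529 in ≈ 5.104 in
Initial abstraction Ia = S/5 = (2700/529)/5 = 540/529 ≈ 1.021 in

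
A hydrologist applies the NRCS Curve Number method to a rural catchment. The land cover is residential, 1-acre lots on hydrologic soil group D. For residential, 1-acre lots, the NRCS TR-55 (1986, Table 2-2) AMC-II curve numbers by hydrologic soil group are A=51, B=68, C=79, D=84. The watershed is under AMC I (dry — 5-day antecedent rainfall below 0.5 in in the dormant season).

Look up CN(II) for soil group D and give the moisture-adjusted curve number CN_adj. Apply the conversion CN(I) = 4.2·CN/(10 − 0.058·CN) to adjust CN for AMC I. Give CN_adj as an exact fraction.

CN_adj = 44100/641 ≈ 68.799

NRCS table: residential, 1-acre lots, soil group D → CN(II) = 84
Dry (AMC I): CN(I) = 4.2·84/(10 − 0.058·84) = (1764/5)/(641/125) = 44100/641 ≈ 68.799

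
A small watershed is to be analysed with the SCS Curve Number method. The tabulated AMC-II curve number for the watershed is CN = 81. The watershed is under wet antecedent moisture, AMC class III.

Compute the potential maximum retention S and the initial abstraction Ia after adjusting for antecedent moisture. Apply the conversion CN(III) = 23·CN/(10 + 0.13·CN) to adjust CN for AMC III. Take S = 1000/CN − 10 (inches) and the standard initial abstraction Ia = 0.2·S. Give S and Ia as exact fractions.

Adjust CN=81 to AMC III: 23·81/(10 + 0.13·81) → 1863 ÷ (2053/100) = 186300/2053 ≈ 90.745
S = 1000/(186300/2053) − 10 = 1900/1863 in ≈ 1.020 in
Ia = 0.2S: 0.2·1.020 = 0.204 in (exactly 380/1863)

S = 1900/1863 in ≈ 1.020 in; Ia = 380/1863 in ≈ 0.204 in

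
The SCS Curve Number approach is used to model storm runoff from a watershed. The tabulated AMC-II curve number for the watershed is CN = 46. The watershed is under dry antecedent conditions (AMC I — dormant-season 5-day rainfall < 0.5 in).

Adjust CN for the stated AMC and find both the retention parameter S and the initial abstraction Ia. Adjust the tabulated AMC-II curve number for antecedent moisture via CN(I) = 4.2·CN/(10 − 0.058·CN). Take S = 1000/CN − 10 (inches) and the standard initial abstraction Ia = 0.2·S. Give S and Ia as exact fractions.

S = 4500/161 in ≈ 27.950 in; Ia = 900/161 in ≈ 5.590 in

Adjust CN=46 to AMC I: 4.2·46/(10 − 0.058·46) → (966/5) ÷ (1833/250) = 16100/611 ≈ 26.350
Retention S: 1000/CN − 10 with CN=26.350 → S = 4500/161 ≈ 27.950 in
Initial abstraction Ia = S/5 = (4500/161)/5 = 900/161 ≈ 5.590 in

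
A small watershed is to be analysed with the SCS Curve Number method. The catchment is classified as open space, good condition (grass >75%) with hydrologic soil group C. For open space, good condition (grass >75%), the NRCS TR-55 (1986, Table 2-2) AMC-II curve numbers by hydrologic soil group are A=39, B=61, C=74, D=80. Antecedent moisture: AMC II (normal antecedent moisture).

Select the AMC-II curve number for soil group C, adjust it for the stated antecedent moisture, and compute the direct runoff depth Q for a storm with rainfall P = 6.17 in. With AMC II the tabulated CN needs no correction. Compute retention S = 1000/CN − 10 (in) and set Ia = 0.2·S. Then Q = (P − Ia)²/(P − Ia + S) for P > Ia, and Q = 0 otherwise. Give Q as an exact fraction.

NRCS table: open space, good condition (grass >75%), soil group C → CN(II) = 74
AMC II — tabulated CN = 74 applies directly.
S = 1000/74 − 10 = 130/37 in ≈ 3.514 in
Ia = 0.2S: 0.2·3.514 = 0.703 in (exactly 26/37)
Excess rainfall: 6.170 − 0.703 = 5.467 in; P > Ia so Q > 0
Q = (20229/3700)²/((20229/3700) + 130/37) = (409212441/13690000)/(33229/3700) = 409212441/122947300 in ≈ 3.328 in

Q = 409212441/122947300 in ≈ 3.328 in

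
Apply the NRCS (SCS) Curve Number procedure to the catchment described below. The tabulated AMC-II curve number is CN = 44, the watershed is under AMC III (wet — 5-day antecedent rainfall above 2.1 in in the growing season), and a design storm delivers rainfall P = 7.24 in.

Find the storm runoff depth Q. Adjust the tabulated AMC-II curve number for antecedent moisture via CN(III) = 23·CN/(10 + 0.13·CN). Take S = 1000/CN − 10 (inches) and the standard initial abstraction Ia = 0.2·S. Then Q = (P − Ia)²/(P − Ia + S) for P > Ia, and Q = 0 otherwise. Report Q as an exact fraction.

CN(III) from CN(II)=44: (23·44)/(10 + 0.13·44) = 25300/393 ≈ 64.377
Retention S: 1000/CN − 10 with CN=64.377 → S = 1400/253 ≈ 5.534 in
Ia = 0.2·(1400/253) = 280/253 in ≈ 1.107 in
P − Ia = 7.240 − 1.107 = 38793/6325 ≈ 6.133 in (> 0, runoff occurs)
Runoff Q = (P−Ia)²/(P−Ia+S) = (6.133)²/(6.133+5.534) = 1504896849/466740725 ≈ 3.224 in

Q = 1504896849/466740725 in ≈ 3.224 in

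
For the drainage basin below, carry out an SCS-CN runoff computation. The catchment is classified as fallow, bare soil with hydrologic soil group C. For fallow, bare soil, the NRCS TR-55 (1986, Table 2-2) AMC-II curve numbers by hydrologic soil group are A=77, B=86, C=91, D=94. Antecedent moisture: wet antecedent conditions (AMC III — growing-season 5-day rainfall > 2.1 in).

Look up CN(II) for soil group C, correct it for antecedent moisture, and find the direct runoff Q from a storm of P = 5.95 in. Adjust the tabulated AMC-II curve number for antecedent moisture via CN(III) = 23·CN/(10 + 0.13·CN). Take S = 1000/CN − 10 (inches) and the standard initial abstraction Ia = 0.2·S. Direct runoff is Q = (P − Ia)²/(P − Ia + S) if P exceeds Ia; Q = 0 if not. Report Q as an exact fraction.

Q = 60254048089/11028728620 in ≈ 5.463 in

NRCS table: fallow, bare soil, soil group C → CN(II) = 91
Adjust CN=91 to AMC III: 23·91/(10 + 0.13·91) → 2093 ÷ (2183/100) = 209300/2183 ≈ 95.877
Max retention: S = 1000/(209300/2183) − 10 = 900/2093 in (≈ 0.430 in)
Ia = 0.2·(900/2093) = 180/2093 in ≈ 0.086 in
P − Ia = 5.950 − 0.086 = 245467/41860 ≈ 5.864 in (> 0, runoff occurs)
Runoff Q = (P−Ia)²/(P−Ia+S) = (5.864)²/(5.864+0.430) = 60254048089/11028728620 ≈ 5.463 in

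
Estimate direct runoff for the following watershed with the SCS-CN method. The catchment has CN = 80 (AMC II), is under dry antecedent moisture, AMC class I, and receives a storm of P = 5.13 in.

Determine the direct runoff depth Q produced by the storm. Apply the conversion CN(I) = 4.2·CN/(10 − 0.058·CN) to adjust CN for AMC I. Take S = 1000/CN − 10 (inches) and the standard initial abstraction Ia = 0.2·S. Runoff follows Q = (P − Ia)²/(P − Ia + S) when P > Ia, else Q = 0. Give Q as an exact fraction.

Q = 68442529/43623300 in ≈ 1.569 in

CN(I) from CN(II)=80: (4.2·80)/(10 − 0.058·80) = 4200/67 ≈ 62.687
Retention S: 1000/CN − 10 with CN=62.687 → S = 125/21 ≈ 5.952 in
Initial abstraction Ia = S/5 = (125/21)/5 = 25/21 ≈ 1.190 in
Excess rainfall: 5.130 − 1.190 = 3.940 in; P > Ia so Q > 0
Q = (8273/2100)²/((8273/2100) + 125/21) = (68442529/4410000)/(20773/2100) = 68442529/43623300 in ≈ 1.569 in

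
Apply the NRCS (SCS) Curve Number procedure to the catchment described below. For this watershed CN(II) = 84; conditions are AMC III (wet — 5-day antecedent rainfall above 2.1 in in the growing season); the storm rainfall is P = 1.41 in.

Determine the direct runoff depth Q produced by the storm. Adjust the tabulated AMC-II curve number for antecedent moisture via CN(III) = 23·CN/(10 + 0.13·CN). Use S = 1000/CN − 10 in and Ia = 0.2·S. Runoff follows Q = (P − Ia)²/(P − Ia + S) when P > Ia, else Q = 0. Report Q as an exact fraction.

Q = 3612370609/4834974900 in ≈ 0.747 in

Wet (AMC III): CN(III) = 23·84/(10 + 0.13·84) = 1932/(523/25) = 48300/523 ≈ 92.352
S = 1000/(48300/523) − 10 = 400/483 in ≈ 0.828 in
Ia = 0.2·(400/483) = 80/483 in ≈ 0.166 in
Since P=1.410 > Ia=0.166: effective rainfall P−Ia = 60103/48300 in
Q = (60103/48300)²/((60103/48300) + 400/483) = (3612370609/2332890000)/(100103/48300) = 3612370609/4834974900 in ≈ 0.747 in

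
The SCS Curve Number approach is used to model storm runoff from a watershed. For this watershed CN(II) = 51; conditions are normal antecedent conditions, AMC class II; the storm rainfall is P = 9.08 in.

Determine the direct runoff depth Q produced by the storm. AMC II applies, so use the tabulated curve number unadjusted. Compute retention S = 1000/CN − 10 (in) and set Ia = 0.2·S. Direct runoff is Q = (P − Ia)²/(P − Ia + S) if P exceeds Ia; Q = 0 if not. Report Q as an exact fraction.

Q = 83302129/27255675 in ≈ 3.056 in

AMC II — tabulated CN = 51 applies directly.
Max retention: S = 1000/51 − 10 = 490/51 in (≈ 9.608 in)
Ia = 0.2·(490/51) = 98/51 in ≈ 1.922 in
Since P=9.080 > Ia=1.922: effective rainfall P−Ia = 9127/1275 in
Q: (9127/1275)² ÷ (21377/1275) = 83302129/27255675 in (≈ 3.056 in)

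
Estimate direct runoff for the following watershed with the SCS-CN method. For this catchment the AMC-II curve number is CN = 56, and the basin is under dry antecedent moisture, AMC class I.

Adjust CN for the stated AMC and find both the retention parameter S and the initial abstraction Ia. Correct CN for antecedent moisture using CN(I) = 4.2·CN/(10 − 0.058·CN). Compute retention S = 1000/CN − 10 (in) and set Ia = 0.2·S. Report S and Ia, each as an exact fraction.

S = 2750/147 in ≈ 18.707 in; Ia = 550/147 in ≈ 3.741 in

Dry (AMC I): CN(I) = 4.2·56/(10 − 0.058·56) = (1176/5)/(844/125) = 7350/211 ≈ 34.834
Max retention: S = 1000/(7350/211) − 10 = 2750/147 in (≈ 18.707 in)
Ia = 0.2S: 0.2·18.707 = 3.741 in (exactly 550/147)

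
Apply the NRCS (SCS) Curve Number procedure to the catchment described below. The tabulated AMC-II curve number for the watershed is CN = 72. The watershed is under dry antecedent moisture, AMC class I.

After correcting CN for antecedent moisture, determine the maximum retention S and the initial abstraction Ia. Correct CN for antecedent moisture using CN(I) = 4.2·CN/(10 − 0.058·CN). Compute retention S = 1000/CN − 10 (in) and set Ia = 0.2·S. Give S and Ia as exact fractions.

S = 250/27 in ≈ 9.259 in; Ia = 50/27 in ≈ 1.852 in

Dry (AMC I): CN(I) = 4.2·72/(10 − 0.058·72) = (1512/5)/(728/125) = 675/13 ≈ 51.923
Retention S: 1000/CN − 10 with CN=51.923 → S = 250/27 ≈ 9.259 in
Initial abstraction Ia = S/5 = (250/27)/5 = 50/27 ≈ 1.852 in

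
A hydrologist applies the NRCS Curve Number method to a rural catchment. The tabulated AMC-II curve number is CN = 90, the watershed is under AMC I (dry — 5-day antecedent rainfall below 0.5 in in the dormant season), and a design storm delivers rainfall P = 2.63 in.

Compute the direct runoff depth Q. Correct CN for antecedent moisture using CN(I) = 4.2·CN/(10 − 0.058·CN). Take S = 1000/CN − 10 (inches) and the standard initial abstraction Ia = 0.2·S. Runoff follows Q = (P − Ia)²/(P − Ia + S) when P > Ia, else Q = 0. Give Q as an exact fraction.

Q = 1576645849/1695462300 in ≈ 0.930 in

Dry (AMC I): CN(I) = 4.2·90/(10 − 0.058·90) = 378/(239/50) = 18900/239 ≈ 79.079
Retention S: 1000/CN − 10 with CN=79.079 → S = 500/189 ≈ 2.646 in
Ia = 0.2S: 0.2·2.646 = 0.529 in (exactly 100/189)
Since P=2.630 > Ia=0.529: effective rainfall P−Ia = 39707/18900 in
Q = (39707/18900)²/((39707/18900) + 500/189) = (1576645849/357210000)/(89707/18900) = 1576645849/1695462300 in ≈ 0.930 in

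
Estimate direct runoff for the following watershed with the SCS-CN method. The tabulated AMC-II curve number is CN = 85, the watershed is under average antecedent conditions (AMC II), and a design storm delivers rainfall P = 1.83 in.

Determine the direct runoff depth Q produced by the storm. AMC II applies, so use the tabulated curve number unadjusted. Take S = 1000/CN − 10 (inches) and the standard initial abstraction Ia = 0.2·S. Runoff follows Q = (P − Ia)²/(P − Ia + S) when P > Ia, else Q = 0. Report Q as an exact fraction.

Q = 2101707/3122900 in ≈ 0.673 in

Average conditions: CN = 85 (no AMC adjustment).
Retention S: 1000/CN − 10 with CN=85.000 → S = 30/17 ≈ 1.765 in
Ia = 0.2S: 0.2·1.765 = 0.353 in (exactly 6/17)
P − Ia = 1.830 − 0.353 = 2511/1700 ≈ 1.477 in (> 0, runoff occurs)
Q = (2511/1700)²/((2511/1700) + 30/17) = (6305121/2890000)/(5511/1700) = 2101707/3122900 in ≈ 0.673 in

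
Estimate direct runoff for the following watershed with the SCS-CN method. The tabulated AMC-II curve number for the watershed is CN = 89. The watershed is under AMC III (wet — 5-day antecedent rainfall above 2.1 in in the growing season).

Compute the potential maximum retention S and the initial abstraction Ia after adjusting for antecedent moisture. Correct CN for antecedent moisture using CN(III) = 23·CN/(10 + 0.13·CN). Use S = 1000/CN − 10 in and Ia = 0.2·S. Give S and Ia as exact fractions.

Adjust CN=89 to AMC III: 23·89/(10 + 0.13·89) → 2047 ÷ (2157/100) = 204700/2157 ≈ 94.900
Retention S: 1000/CN − 10 with CN=94.900 → S = 1100/2047 ≈ 0.537 in
Ia = 0.2·(1100/2047) = 220/2047 in ≈ 0.107 in

S = 1100/2047 in ≈ 0.537 in; Ia = 220/2047 in ≈ 0.107 in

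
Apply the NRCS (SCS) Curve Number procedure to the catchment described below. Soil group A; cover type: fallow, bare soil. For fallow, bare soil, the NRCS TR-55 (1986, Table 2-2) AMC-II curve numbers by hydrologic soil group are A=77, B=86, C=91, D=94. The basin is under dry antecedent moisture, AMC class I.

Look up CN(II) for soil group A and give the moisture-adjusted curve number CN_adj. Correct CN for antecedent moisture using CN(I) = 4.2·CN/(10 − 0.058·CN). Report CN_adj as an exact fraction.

NRCS table: fallow, bare soil, soil group A → CN(II) = 77
CN(I) from CN(II)=77: (4.2·77)/(10 − 0.058·77) = 161700/2767 ≈ 58.439

CN_adj = 161700/2767 ≈ 58.439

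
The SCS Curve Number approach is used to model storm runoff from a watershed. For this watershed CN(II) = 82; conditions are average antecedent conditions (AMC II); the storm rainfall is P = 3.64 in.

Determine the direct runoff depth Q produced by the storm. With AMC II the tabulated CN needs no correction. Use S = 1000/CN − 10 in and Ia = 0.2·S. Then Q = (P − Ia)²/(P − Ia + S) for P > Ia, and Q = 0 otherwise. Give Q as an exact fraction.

Q = 10764961/5669275 in ≈ 1.899 in

AMC II — tabulated CN = 82 applies directly.
Max retention: S = 1000/82 − 10 = 90/41 in (≈ 2.195 in)
Ia = 0.2S: 0.2·2.195 = 0.439 in (exactly 18/41)
Excess rainfall: 3.640 − 0.439 = 3.201 in; P > Ia so Q > 0
Q = (3281/1025)²/((3281/1025) + 90/41) = (10764961/1050625)/(5531/1025) = 10764961/5669275 in ≈ 1.899 in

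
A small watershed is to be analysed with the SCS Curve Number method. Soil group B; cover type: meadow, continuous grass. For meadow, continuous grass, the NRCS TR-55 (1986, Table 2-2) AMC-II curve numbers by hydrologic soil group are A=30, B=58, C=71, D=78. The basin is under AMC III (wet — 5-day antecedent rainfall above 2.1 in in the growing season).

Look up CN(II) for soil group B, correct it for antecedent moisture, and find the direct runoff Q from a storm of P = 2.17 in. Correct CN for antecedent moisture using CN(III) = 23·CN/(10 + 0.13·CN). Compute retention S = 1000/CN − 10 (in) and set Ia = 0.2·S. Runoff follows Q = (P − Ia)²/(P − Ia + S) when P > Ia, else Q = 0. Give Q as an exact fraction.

NRCS table: meadow, continuous grass, soil group B → CN(II) = 58
Wet (AMC III): CN(III) = 23·58/(10 + 0.13·58) = 1334/(877/50) = 66700/877 ≈ 76.055
S = 1000/(66700/877) − 10 = 2100/667 in ≈ 3.148 in
Ia = 0.2·(2100/667) = 420/667 in ≈ 0.630 in
Since P=2.170 > Ia=0.630: effective rainfall P−Ia = 102739/66700 in
Runoff Q = (P−Ia)²/(P−Ia+S) = (1.540)²/(1.540+3.148) = 1507900303/2979955900 ≈ 0.506 in

Q = 1507900303/2979955900 in ≈ 0.506 in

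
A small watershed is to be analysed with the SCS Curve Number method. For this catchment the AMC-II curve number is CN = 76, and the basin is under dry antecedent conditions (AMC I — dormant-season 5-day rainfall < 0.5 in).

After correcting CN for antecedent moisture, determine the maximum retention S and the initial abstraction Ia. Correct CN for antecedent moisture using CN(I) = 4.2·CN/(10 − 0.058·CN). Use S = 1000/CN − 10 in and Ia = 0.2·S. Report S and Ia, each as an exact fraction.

Adjust CN=76 to AMC I: 4.2·76/(10 − 0.058·76) → (1596/5) ÷ (699/125) = 13300/233 ≈ 57.082
Retention S: 1000/CN − 10 with CN=57.082 → S = 1000/133 ≈ 7.519 in
Ia = 0.2S: 0.2·7.519 = 1.504 in (exactly 200/133)

S = 1000/133 in ≈ 7.519 in; Ia = 200/133 in ≈ 1.504 in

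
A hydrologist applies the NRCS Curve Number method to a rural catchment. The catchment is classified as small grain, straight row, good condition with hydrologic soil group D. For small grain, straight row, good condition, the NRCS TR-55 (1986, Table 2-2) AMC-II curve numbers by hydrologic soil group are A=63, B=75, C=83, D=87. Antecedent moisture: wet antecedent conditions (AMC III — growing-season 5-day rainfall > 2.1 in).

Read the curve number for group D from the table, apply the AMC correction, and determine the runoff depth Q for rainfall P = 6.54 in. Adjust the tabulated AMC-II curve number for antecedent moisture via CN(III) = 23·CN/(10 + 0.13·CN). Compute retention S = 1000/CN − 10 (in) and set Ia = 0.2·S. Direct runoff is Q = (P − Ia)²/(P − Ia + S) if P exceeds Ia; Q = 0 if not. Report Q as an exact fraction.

Q = 411300320929/70668016350 in ≈ 5.820 in

NRCS table: small grain, straight row, good condition, soil group D → CN(II) = 87
CN(III) from CN(II)=87: (23·87)/(10 + 0.13·87) = 200100/2131 ≈ 93.900
Retention S: 1000/CN − 10 with CN=93.900 → S = 1300/2001 ≈ 0.650 in
Ia = 0.2S: 0.2·0.650 = 0.130 in (exactly 260/2001)
Since P=6.540 > Ia=0.130: effective rainfall P−Ia = 641327/100050 in
Q = (641327/100050)²/((641327/100050) + 1300/2001) = (411300320929/10010002500)/(706327/100050) = 411300320929/70668016350 in ≈ 5.820 in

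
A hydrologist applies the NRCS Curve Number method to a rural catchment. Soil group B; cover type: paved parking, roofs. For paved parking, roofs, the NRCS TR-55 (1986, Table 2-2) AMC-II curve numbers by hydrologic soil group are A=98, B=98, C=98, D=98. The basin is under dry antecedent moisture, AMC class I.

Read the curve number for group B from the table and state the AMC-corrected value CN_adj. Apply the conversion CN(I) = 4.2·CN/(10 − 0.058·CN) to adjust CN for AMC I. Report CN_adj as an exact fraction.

CN_adj = 102900/1079 ≈ 95.366

NRCS table: paved parking, roofs, soil group B → CN(II) = 98
CN(I) from CN(II)=98: (4.2·98)/(10 − 0.058·98) = 102900/1079 ≈ 95.366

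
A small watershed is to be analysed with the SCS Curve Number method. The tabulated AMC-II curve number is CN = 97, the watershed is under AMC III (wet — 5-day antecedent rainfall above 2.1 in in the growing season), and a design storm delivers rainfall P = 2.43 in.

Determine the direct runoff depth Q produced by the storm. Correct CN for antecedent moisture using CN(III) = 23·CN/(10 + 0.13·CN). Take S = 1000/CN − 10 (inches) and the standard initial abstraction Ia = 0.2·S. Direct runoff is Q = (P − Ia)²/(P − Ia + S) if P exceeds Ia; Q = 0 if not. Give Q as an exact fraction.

Adjust CN=97 to AMC III: 23·97/(10 + 0.13·97) → 2231 ÷ (2261/100) = 223100/2261 ≈ 98.673
Max retention: S = 1000/(223100/2261) − 10 = 300/2231 in (≈ 0.134 in)
Ia = 0.2·(300/2231) = 60/2231 in ≈ 0.027 in
Since P=2.430 > Ia=0.027: effective rainfall P−Ia = 536133/223100 in
Q: (536133/223100)² ÷ (566133/223100) = 95812864563/42101424100 in (≈ 2.276 in)

Q = 95812864563/42101424100 in ≈ 2.276 in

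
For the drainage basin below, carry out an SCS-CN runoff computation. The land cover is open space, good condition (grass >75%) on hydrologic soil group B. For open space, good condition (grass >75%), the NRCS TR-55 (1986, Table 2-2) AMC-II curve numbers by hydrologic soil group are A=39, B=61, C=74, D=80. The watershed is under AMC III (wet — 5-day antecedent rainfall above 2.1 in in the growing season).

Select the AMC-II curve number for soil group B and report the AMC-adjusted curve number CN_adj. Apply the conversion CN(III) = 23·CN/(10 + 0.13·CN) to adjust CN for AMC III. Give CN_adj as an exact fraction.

NRCS table: open space, good condition (grass >75%), soil group B → CN(II) = 61
Wet (AMC III): CN(III) = 23·61/(10 + 0.13·61) = 1403/(1793/100) = 140300/1793 ≈ 78.249

CN_adj = 140300/1793 ≈ 78.249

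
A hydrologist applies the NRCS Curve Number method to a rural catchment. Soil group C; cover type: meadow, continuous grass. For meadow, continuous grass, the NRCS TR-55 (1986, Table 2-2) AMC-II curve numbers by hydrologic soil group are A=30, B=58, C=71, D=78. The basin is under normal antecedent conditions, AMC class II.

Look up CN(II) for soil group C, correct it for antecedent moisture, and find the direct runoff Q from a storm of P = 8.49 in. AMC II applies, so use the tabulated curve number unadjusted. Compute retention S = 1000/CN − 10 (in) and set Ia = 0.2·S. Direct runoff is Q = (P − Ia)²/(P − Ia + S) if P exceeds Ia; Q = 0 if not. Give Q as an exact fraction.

Q = 2967961441/592700900 in ≈ 5.008 in

NRCS table: meadow, continuous grass, soil group C → CN(II) = 71
CN(II) = 71; AMC II needs no correction.
Max retention: S = 1000/71 − 10 = 290/71 in (≈ 4.085 in)
Initial abstraction Ia = S/5 = (290/71)/5 = 58/71 ≈ 0.817 in
P − Ia = 8.490 − 0.817 = 54479/7100 ≈ 7.673 in (> 0, runoff occurs)
Q = (54479/7100)²/((54479/7100) + 290/71) = (2967961441/50410000)/(83479/7100) = 2967961441/592700900 in ≈ 5.008 in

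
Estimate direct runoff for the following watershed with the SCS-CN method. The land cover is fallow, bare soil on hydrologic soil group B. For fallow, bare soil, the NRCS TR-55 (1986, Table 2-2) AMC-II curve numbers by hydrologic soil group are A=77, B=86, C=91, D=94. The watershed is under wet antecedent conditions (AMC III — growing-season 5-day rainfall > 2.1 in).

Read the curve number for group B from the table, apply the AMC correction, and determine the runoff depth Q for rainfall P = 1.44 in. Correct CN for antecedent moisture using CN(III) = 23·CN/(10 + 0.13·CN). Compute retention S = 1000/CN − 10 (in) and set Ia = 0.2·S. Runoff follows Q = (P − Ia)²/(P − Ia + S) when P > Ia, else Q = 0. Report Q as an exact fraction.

NRCS table: fallow, bare soil, soil group B → CN(II) = 86
Adjust CN=86 to AMC III: 23·86/(10 + 0.13·86) → 1978 ÷ (1059/50) = 98900/1059 ≈ 93.390
S = 1000/(98900/1059) − 10 = 700/989 in ≈ 0.708 in
Ia = 0.2S: 0.2·0.708 = 0.142 in (exactly 140/989)
P − Ia = 1.440 − 0.142 = 32104/24725 ≈ 1.298 in (> 0, runoff occurs)
Q = (32104/24725)²/((32104/24725) + 700/989) = (1030666816/611325625)/(49604/24725) = 257666704/306614725 in ≈ 0.840 in

Q = 257666704/306614725 in ≈ 0.840 in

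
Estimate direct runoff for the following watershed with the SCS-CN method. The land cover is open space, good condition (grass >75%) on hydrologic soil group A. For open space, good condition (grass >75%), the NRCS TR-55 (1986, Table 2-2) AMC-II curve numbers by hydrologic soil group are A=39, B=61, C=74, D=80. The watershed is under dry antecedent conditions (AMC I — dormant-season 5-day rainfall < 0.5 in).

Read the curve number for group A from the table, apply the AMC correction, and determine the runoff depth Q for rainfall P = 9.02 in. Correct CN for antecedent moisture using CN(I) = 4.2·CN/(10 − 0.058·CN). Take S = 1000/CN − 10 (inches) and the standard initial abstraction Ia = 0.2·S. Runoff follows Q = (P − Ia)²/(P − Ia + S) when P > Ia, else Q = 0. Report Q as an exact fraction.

Q = 4143368161/65084660550 in ≈ 0.064 in

NRCS table: open space, good condition (grass >75%), soil group A → CN(II) = 39
Dry (AMC I): CN(I) = 4.2·39/(10 − 0.058·39) = (819/5)/(3869/500) = 81900/3869 ≈ 21.168
Retention S: 1000/CN − 10 with CN=21.168 → S = 30500/819 ≈ 37.241 in
Ia = 0.2S: 0.2·37.241 = 7.448 in (exactly 6100/819)
Since P=9.020 > Ia=7.448: effective rainfall P−Ia = 64369/40950 in
Runoff Q = (P−Ia)²/(P−Ia+S) = (1.572)²/(1.572+37.241) = 4143368161/65084660550 ≈ 0.064 in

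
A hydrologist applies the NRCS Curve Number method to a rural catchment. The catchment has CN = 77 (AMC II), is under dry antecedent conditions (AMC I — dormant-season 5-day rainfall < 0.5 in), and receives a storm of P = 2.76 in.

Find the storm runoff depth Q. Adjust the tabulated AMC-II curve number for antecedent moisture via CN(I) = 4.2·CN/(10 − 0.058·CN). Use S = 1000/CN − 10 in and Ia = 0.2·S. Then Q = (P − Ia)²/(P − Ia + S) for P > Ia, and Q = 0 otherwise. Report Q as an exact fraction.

CN(I) from CN(II)=77: (4.2·77)/(10 − 0.058·77) = 161700/2767 ≈ 58.439
S = 1000/(161700/2767) − 10 = 11500/1617 in ≈ 7.112 in
Ia = 0.2·(11500/1617) = 2300/1617 in ≈ 1.422 in
Excess rainfall: 2.760 − 1.422 = 1.338 in; P > Ia so Q > 0
Q = (54073/40425)²/((54073/40425) + 11500/1617) = (2923889329/1634180625)/(341573/40425) = 127125623/600351675 in ≈ 0.212 in

Q = 127125623/600351675 in ≈ 0.212 in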